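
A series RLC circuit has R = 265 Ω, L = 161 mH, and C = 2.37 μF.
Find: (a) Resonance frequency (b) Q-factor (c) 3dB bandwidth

Step 1 — Resonance condition Im(Z)=0 gives ω₀ = 1/√(LC).
Step 2 — ω₀ = 1/√(0.161·2.37e-06) = 1619 rad/s.
Step 3 — f₀ = ω₀/(2π) = 257.7 Hz.
Step 4 — Series Q: Q = ω₀L/R = 1619·0.161/265 = 0.9835.
Step 5 — 3dB bandwidth: Δω = ω₀/Q = 1646 rad/s; BW = Δω/(2π) = 262 Hz.

(a) f₀ = 257.7 Hz  (b) Q = 0.9835  (c) BW = 262 Hz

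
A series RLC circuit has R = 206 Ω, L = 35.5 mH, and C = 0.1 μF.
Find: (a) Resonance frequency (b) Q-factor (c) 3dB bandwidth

Step 1 — Resonance condition Im(Z)=0 gives ω₀ = 1/√(LC).
Step 2 — ω₀ = 1/√(0.0355·1e-07) = 1.678e+04 rad/s.
Step 3 — f₀ = ω₀/(2π) = 2671 Hz.
Step 4 — Series Q: Q = ω₀L/R = 1.678e+04·0.0355/206 = 2.892.
Step 5 — 3dB bandwidth: Δω = ω₀/Q = 5803 rad/s; BW = Δω/(2π) = 923.5 Hz.

(a) f₀ = 2671 Hz  (b) Q = 2.892  (c) BW = 923.5 Hz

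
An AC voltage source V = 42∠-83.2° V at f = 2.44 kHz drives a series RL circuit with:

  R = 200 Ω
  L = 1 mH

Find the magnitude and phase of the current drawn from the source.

Step 1 — Angular frequency: ω = 2π·f = 2π·2440 = 1.533e+04 rad/s.
Step 2 — Component impedances:
  R: Z = R = 200 Ω
  L: Z = jωL = j·1.533e+04·0.001 = 0 + j15.33 Ω
Step 3 — Series combination: Z_total = R + L = 200 + j15.33 Ω = 200.6∠4.4° Ω.
Step 4 — Source phasor: V = 42∠-83.2° V = 4.973 - j41.7 V.
Step 5 — Ohm's law: I = V / Z_total = (4.973 - j41.7) / (200 + j15.33) = 0.008829 - j0.2092 A.
Step 6 — Convert to polar: |I| = 0.2094 A, ∠I = -87.6°.

I = 0.2094∠-87.6° A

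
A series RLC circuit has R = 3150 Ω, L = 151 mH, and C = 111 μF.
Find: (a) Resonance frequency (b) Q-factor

Step 1 — Resonance condition Im(Z)=0 gives ω₀ = 1/√(LC).
Step 2 — ω₀ = 1/√(0.151·0.000111) = 244.3 rad/s.
Step 3 — f₀ = ω₀/(2π) = 38.87 Hz.
Step 4 — Series Q: Q = ω₀L/R = 244.3·0.151/3150 = 0.01171.

(a) f₀ = 38.87 Hz  (b) Q = 0.01171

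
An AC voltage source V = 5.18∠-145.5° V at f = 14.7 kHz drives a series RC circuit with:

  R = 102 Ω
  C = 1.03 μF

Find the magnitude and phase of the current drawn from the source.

Step 1 — Angular frequency: ω = 2π·f = 2π·1.47e+04 = 9.236e+04 rad/s.
Step 2 — Component impedances:
  R: Z = R = 102 Ω
  C: Z = 1/(jωC) = -j/(ω·C) = 0 - j10.51 Ω
Step 3 — Series combination: Z_total = R + C = 102 - j10.51 Ω = 102.5∠-5.9° Ω.
Step 4 — Source phasor: V = 5.18∠-145.5° V = -4.269 - j2.934 V.
Step 5 — Ohm's law: I = V / Z_total = (-4.269 - j2.934) / (102 - j10.51) = -0.03848 - j0.03273 A.
Step 6 — Convert to polar: |I| = 0.05052 A, ∠I = -139.6°.

I = 0.05052∠-139.6° A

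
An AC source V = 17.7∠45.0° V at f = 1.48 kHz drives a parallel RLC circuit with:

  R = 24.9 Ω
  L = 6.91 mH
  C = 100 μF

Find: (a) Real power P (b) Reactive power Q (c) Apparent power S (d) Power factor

Step 1 — Angular frequency: ω = 2π·f = 2π·1480 = 9299 rad/s.
Step 2 — Component impedances:
  R: Z = R = 24.9 Ω
  L: Z = jωL = j·9299·0.00691 = 0 + j64.26 Ω
  C: Z = 1/(jωC) = -j/(ω·C) = 0 - j1.075 Ω
Step 3 — Parallel combination: 1/Z_total = 1/R + 1/L + 1/C; Z_total = 0.04794 - j1.092 Ω = 1.093∠-87.5° Ω.
Step 4 — Source phasor: V = 17.7∠45.0° V = 12.52 + j12.52 V.
Step 5 — Current: I = V / Z = -10.94 + j11.95 A = 16.2∠132.5° A.
Step 6 — Complex power: S = V·I* = 12.58 - j286.5 VA.
Step 7 — Real power: P = Re(S) = 12.58 W.
Step 8 — Reactive power: Q = Im(S) = -286.5 VAR.
Step 9 — Apparent power: |S| = 286.7 VA.
Step 10 — Power factor: PF = P/|S| = 0.04388 (leading).

(a) P = 12.58 W  (b) Q = -286.5 VAR  (c) S = 286.7 VA  (d) PF = 0.04388 (leading)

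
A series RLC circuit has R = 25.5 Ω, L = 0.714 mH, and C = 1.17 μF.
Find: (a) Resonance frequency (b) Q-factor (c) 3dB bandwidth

Step 1 — Resonance condition Im(Z)=0 gives ω₀ = 1/√(LC).
Step 2 — ω₀ = 1/√(0.000714·1.17e-06) = 3.46e+04 rad/s.
Step 3 — f₀ = ω₀/(2π) = 5507 Hz.
Step 4 — Series Q: Q = ω₀L/R = 3.46e+04·0.000714/25.5 = 0.9688.
Step 5 — 3dB bandwidth: Δω = ω₀/Q = 3.571e+04 rad/s; BW = Δω/(2π) = 5684 Hz.

(a) f₀ = 5507 Hz  (b) Q = 0.9688  (c) BW = 5684 Hz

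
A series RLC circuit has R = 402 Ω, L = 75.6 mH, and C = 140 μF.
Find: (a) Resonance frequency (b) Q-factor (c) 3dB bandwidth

Step 1 — Resonance condition Im(Z)=0 gives ω₀ = 1/√(LC).
Step 2 — ω₀ = 1/√(0.0756·0.00014) = 307.4 rad/s.
Step 3 — f₀ = ω₀/(2π) = 48.92 Hz.
Step 4 — Series Q: Q = ω₀L/R = 307.4·0.0756/402 = 0.05781.
Step 5 — 3dB bandwidth: Δω = ω₀/Q = 5317 rad/s; BW = Δω/(2π) = 846.3 Hz.

(a) f₀ = 48.92 Hz  (b) Q = 0.05781  (c) BW = 846.3 Hz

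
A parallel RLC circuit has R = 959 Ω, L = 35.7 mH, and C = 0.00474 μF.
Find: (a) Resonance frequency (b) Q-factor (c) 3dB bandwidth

Step 1 — Resonance: ω₀ = 1/√(LC) = 1/√(0.0357·4.74e-09) = 7.687e+04 rad/s.
Step 2 — f₀ = ω₀/(2π) = 1.223e+04 Hz.
Step 3 — Parallel Q: Q = R/(ω₀L) = 959/(7.687e+04·0.0357) = 0.3494.
Step 4 — Bandwidth: Δω = ω₀/Q = 2.2e+05 rad/s; BW = Δω/(2π) = 3.501e+04 Hz.

(a) f₀ = 1.223e+04 Hz  (b) Q = 0.3494  (c) BW = 3.501e+04 Hz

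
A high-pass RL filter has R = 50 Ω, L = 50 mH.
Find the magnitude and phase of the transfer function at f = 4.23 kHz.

Step 1 — Angular frequency: ω = 2π·4230 = 2.658e+04 rad/s.
Step 2 — Transfer function: H(jω) = jωL/(R + jωL).
Step 3 — Numerator jωL = j·1329; denominator R + jωL = 50 + j1329.
Step 4 — H = 0.9986 + j0.03757.
Step 5 — Magnitude: |H| = 0.9993 (-0.0 dB); phase: φ = 2.2°.

|H| = 0.9993 (-0.0 dB), φ = 2.2°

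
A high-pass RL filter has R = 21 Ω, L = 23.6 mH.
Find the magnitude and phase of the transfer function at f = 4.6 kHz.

Step 1 — Angular frequency: ω = 2π·4600 = 2.89e+04 rad/s.
Step 2 — Transfer function: H(jω) = jωL/(R + jωL).
Step 3 — Numerator jωL = j·682.1; denominator R + jωL = 21 + j682.1.
Step 4 — H = 0.9991 + j0.03076.
Step 5 — Magnitude: |H| = 0.9995 (-0.0 dB); phase: φ = 1.8°.

|H| = 0.9995 (-0.0 dB), φ = 1.8°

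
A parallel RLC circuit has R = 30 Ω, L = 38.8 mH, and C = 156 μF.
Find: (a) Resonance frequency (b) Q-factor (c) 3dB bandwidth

Step 1 — Resonance: ω₀ = 1/√(LC) = 1/√(0.0388·0.000156) = 406.5 rad/s.
Step 2 — f₀ = ω₀/(2π) = 64.69 Hz.
Step 3 — Parallel Q: Q = R/(ω₀L) = 30/(406.5·0.0388) = 1.902.
Step 4 — Bandwidth: Δω = ω₀/Q = 213.7 rad/s; BW = Δω/(2π) = 34.01 Hz.

(a) f₀ = 64.69 Hz  (b) Q = 1.902  (c) BW = 34.01 Hz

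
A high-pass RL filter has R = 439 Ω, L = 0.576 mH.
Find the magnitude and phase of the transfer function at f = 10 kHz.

Step 1 — Angular frequency: ω = 2π·1e+04 = 6.283e+04 rad/s.
Step 2 — Transfer function: H(jω) = jωL/(R + jωL).
Step 3 — Numerator jωL = j·36.19; denominator R + jωL = 439 + j36.19.
Step 4 — H = 0.00675 + j0.08188.
Step 5 — Magnitude: |H| = 0.08216 (-21.7 dB); phase: φ = 85.3°.

|H| = 0.08216 (-21.7 dB), φ = 85.3°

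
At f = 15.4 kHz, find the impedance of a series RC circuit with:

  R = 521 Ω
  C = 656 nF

Step 1 — Angular frequency: ω = 2π·f = 2π·1.54e+04 = 9.676e+04 rad/s.
Step 2 — Component impedances:
  R: Z = R = 521 Ω
  C: Z = 1/(jωC) = -j/(ω·C) = 0 - j15.75 Ω
Step 3 — Series combination: Z_total = R + C = 521 - j15.75 Ω = 521.2∠-1.7° Ω.

Z = 521 - j15.75 Ω = 521.2∠-1.7° Ω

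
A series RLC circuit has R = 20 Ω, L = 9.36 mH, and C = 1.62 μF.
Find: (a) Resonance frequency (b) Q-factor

Step 1 — Resonance condition Im(Z)=0 gives ω₀ = 1/√(LC).
Step 2 — ω₀ = 1/√(0.00936·1.62e-06) = 8121 rad/s.
Step 3 — f₀ = ω₀/(2π) = 1292 Hz.
Step 4 — Series Q: Q = ω₀L/R = 8121·0.00936/20 = 3.801.

(a) f₀ = 1292 Hz  (b) Q = 3.801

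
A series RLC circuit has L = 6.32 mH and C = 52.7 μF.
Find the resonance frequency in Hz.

Step 1 — Resonance condition Im(Z)=0 gives ω₀ = 1/√(LC).
Step 2 — ω₀ = 1/√(0.00632·5.27e-05) = 1733 rad/s.
Step 3 — f₀ = ω₀/(2π) = 275.8 Hz.

f₀ = 275.8 Hz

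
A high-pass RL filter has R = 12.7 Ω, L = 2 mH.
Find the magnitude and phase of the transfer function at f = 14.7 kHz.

Step 1 — Angular frequency: ω = 2π·1.47e+04 = 9.236e+04 rad/s.
Step 2 — Transfer function: H(jω) = jωL/(R + jωL).
Step 3 — Numerator jωL = j·184.7; denominator R + jωL = 12.7 + j184.7.
Step 4 — H = 0.9953 + j0.06843.
Step 5 — Magnitude: |H| = 0.9976 (-0.0 dB); phase: φ = 3.9°.

|H| = 0.9976 (-0.0 dB), φ = 3.9°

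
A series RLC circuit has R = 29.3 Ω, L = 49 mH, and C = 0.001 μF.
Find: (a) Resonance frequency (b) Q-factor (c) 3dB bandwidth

Step 1 — Resonance condition Im(Z)=0 gives ω₀ = 1/√(LC).
Step 2 — ω₀ = 1/√(0.049·1e-09) = 1.429e+05 rad/s.
Step 3 — f₀ = ω₀/(2π) = 2.274e+04 Hz.
Step 4 — Series Q: Q = ω₀L/R = 1.429e+05·0.049/29.3 = 238.9.
Step 5 — 3dB bandwidth: Δω = ω₀/Q = 598 rad/s; BW = Δω/(2π) = 95.17 Hz.

(a) f₀ = 2.274e+04 Hz  (b) Q = 238.9  (c) BW = 95.17 Hz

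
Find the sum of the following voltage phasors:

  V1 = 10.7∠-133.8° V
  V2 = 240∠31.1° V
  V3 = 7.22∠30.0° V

Step 1 — Convert each phasor to rectangular form:
  V1 = 10.7·(cos(-133.8°) + j·sin(-133.8°)) = -7.406 - j7.723 V
  V2 = 240·(cos(31.1°) + j·sin(31.1°)) = 205.5 + j124 V
  V3 = 7.22·(cos(30.0°) + j·sin(30.0°)) = 6.253 + j3.61 V
Step 2 — Sum components: V_total = 204.4 + j119.9 V.
Step 3 — Convert to polar: |V_total| = 236.9 V, ∠V_total = 30.4°.

V_total = 236.9∠30.4° V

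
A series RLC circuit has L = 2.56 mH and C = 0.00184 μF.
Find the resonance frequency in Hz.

Step 1 — Resonance condition Im(Z)=0 gives ω₀ = 1/√(LC).
Step 2 — ω₀ = 1/√(0.00256·1.84e-09) = 4.608e+05 rad/s.
Step 3 — f₀ = ω₀/(2π) = 7.333e+04 Hz.

f₀ = 7.333e+04 Hz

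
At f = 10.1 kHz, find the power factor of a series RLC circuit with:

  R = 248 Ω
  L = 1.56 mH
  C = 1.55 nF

Step 1 — Angular frequency: ω = 2π·f = 2π·1.01e+04 = 6.346e+04 rad/s.
Step 2 — Component impedances:
  R: Z = R = 248 Ω
  L: Z = jωL = j·6.346e+04·0.00156 = 0 + j99 Ω
  C: Z = 1/(jωC) = -j/(ω·C) = 0 - j1.017e+04 Ω
Step 3 — Series combination: Z_total = R + L + C = 248 - j1.007e+04 Ω = 1.007e+04∠-88.6° Ω.
Step 4 — Power factor: PF = cos(φ) = Re(Z)/|Z| = 248/1.007e+04 = 0.02463.
Step 5 — Type: Im(Z) = -1.007e+04 ⇒ leading (phase φ = -88.6°).

PF = 0.02463 (leading, φ = -88.6°)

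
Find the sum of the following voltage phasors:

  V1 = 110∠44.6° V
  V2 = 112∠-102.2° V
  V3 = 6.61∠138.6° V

Step 1 — Convert each phasor to rectangular form:
  V1 = 110·(cos(44.6°) + j·sin(44.6°)) = 78.32 + j77.24 V
  V2 = 112·(cos(-102.2°) + j·sin(-102.2°)) = -23.67 - j109.5 V
  V3 = 6.61·(cos(138.6°) + j·sin(138.6°)) = -4.958 + j4.371 V
Step 2 — Sum components: V_total = 49.7 - j27.86 V.
Step 3 — Convert to polar: |V_total| = 56.97 V, ∠V_total = -29.3°.

V_total = 56.97∠-29.3° V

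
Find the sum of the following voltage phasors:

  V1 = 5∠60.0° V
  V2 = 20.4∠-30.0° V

Step 1 — Convert each phasor to rectangular form:
  V1 = 5·(cos(60.0°) + j·sin(60.0°)) = 2.5 + j4.33 V
  V2 = 20.4·(cos(-30.0°) + j·sin(-30.0°)) = 17.67 - j10.2 V
Step 2 — Sum components: V_total = 20.17 - j5.87 V.
Step 3 — Convert to polar: |V_total| = 21 V, ∠V_total = -16.2°.

V_total = 21∠-16.2° V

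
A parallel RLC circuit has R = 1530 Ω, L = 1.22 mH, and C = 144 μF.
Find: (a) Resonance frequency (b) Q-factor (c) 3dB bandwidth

Step 1 — Resonance: ω₀ = 1/√(LC) = 1/√(0.00122·0.000144) = 2386 rad/s.
Step 2 — f₀ = ω₀/(2π) = 379.7 Hz.
Step 3 — Parallel Q: Q = R/(ω₀L) = 1530/(2386·0.00122) = 525.6.
Step 4 — Bandwidth: Δω = ω₀/Q = 4.539 rad/s; BW = Δω/(2π) = 0.7224 Hz.

(a) f₀ = 379.7 Hz  (b) Q = 525.6  (c) BW = 0.7224 Hz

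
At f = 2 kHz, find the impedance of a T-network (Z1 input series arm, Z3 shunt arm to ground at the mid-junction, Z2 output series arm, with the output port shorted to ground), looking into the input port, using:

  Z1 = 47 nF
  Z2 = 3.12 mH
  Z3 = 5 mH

Step 1 — Angular frequency: ω = 2π·f = 2π·2000 = 1.257e+04 rad/s.
Step 2 — Component impedances:
  Z1: Z = 1/(jωC) = -j/(ω·C) = 0 - j1693 Ω
  Z2: Z = jωL = j·1.257e+04·0.00312 = 0 + j39.21 Ω
  Z3: Z = jωL = j·1.257e+04·0.005 = 0 + j62.83 Ω
Step 3 — With the output port shorted to ground, the output series arm Z2 runs from the junction to ground; the shunt arm Z3 also runs from the junction to ground. They appear in parallel: Z3 || Z2 = 0 + j24.14 Ω.
Step 4 — Series with input arm Z1: Z_in = Z1 + (Z3 || Z2) = 0 - j1669 Ω = 1669∠-90.0° Ω.

Z = 0 - j1669 Ω = 1669∠-90.0° Ω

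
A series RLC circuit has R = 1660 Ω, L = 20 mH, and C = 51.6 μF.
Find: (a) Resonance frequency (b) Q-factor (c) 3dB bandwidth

Step 1 — Resonance: ω₀ = 1/√(LC) = 1/√(0.02·5.16e-05) = 984.4 rad/s.
Step 2 — f₀ = ω₀/(2π) = 156.7 Hz.
Step 3 — Series Q: Q = ω₀L/R = 984.4·0.02/1660 = 0.01186.
Step 4 — Bandwidth: Δω = ω₀/Q = 8.3e+04 rad/s; BW = Δω/(2π) = 1.321e+04 Hz.

(a) f₀ = 156.7 Hz  (b) Q = 0.01186  (c) BW = 1.321e+04 Hz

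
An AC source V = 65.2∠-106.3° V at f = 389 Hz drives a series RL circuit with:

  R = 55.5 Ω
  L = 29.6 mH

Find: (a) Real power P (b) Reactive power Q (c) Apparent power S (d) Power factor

Step 1 — Angular frequency: ω = 2π·f = 2π·389 = 2444 rad/s.
Step 2 — Component impedances:
  R: Z = R = 55.5 Ω
  L: Z = jωL = j·2444·0.0296 = 0 + j72.35 Ω
Step 3 — Series combination: Z_total = R + L = 55.5 + j72.35 Ω = 91.18∠52.5° Ω.
Step 4 — Source phasor: V = 65.2∠-106.3° V = -18.3 - j62.58 V.
Step 5 — Current: I = V / Z = -0.6667 - j0.2585 A = 0.715∠-158.8° A.
Step 6 — Complex power: S = V·I* = 28.38 + j36.99 VA.
Step 7 — Real power: P = Re(S) = 28.38 W.
Step 8 — Reactive power: Q = Im(S) = 36.99 VAR.
Step 9 — Apparent power: |S| = 46.62 VA.
Step 10 — Power factor: PF = P/|S| = 0.6087 (lagging).

(a) P = 28.38 W  (b) Q = 36.99 VAR  (c) S = 46.62 VA  (d) PF = 0.6087 (lagging)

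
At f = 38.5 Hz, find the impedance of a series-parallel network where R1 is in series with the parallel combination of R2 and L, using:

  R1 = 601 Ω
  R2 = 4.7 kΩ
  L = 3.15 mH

Step 1 — Angular frequency: ω = 2π·f = 2π·38.5 = 241.9 rad/s.
Step 2 — Component impedances:
  R1: Z = R = 601 Ω
  R2: Z = R = 4700 Ω
  L: Z = jωL = j·241.9·0.00315 = 0 + j0.762 Ω
Step 3 — Parallel branch: R2 || L = 1/(1/R2 + 1/L) = 0.0001235 + j0.762 Ω.
Step 4 — Series with R1: Z_total = R1 + (R2 || L) = 601 + j0.762 Ω = 601∠0.1° Ω.

Z = 601 + j0.762 Ω = 601∠0.1° Ω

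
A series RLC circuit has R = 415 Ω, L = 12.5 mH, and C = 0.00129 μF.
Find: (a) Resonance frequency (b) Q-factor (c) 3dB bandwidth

Step 1 — Resonance: ω₀ = 1/√(LC) = 1/√(0.0125·1.29e-09) = 2.49e+05 rad/s.
Step 2 — f₀ = ω₀/(2π) = 3.963e+04 Hz.
Step 3 — Series Q: Q = ω₀L/R = 2.49e+05·0.0125/415 = 7.501.
Step 4 — Bandwidth: Δω = ω₀/Q = 3.32e+04 rad/s; BW = Δω/(2π) = 5284 Hz.

(a) f₀ = 3.963e+04 Hz  (b) Q = 7.501  (c) BW = 5284 Hz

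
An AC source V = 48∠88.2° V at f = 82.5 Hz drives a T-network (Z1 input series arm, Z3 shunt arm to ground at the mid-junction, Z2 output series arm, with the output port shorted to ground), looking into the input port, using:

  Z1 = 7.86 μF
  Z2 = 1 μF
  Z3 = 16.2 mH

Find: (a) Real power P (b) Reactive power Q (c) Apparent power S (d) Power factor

Step 1 — Angular frequency: ω = 2π·f = 2π·82.5 = 518.4 rad/s.
Step 2 — Component impedances:
  Z1: Z = 1/(jωC) = -j/(ω·C) = 0 - j245.4 Ω
  Z2: Z = 1/(jωC) = -j/(ω·C) = 0 - j1929 Ω
  Z3: Z = jωL = j·518.4·0.0162 = 0 + j8.397 Ω
Step 3 — With the output port shorted to ground, the output series arm Z2 runs from the junction to ground; the shunt arm Z3 also runs from the junction to ground. They appear in parallel: Z3 || Z2 = 0 + j8.434 Ω.
Step 4 — Series with input arm Z1: Z_in = Z1 + (Z3 || Z2) = 0 - j237 Ω = 237∠-90.0° Ω.
Step 5 — Source phasor: V = 48∠88.2° V = 1.508 + j47.98 V.
Step 6 — Current: I = V / Z = -0.2024 + j0.006362 A = 0.2025∠178.2° A.
Step 7 — Complex power: S = V·I* = 0 - j9.721 VA.
Step 8 — Real power: P = Re(S) = 0 W.
Step 9 — Reactive power: Q = Im(S) = -9.721 VAR.
Step 10 — Apparent power: |S| = 9.721 VA.
Step 11 — Power factor: PF = P/|S| = 0 (leading).

(a) P = 0 W  (b) Q = -9.721 VAR  (c) S = 9.721 VA  (d) PF = 0 (leading)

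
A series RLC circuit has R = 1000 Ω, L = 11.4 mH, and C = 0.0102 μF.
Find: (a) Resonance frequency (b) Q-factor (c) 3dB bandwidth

Step 1 — Resonance: ω₀ = 1/√(LC) = 1/√(0.0114·1.02e-08) = 9.274e+04 rad/s.
Step 2 — f₀ = ω₀/(2π) = 1.476e+04 Hz.
Step 3 — Series Q: Q = ω₀L/R = 9.274e+04·0.0114/1000 = 1.057.
Step 4 — Bandwidth: Δω = ω₀/Q = 8.772e+04 rad/s; BW = Δω/(2π) = 1.396e+04 Hz.

(a) f₀ = 1.476e+04 Hz  (b) Q = 1.057  (c) BW = 1.396e+04 Hz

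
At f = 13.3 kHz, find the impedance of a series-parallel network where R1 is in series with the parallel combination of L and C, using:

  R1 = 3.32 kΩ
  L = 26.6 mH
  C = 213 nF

Step 1 — Angular frequency: ω = 2π·f = 2π·1.33e+04 = 8.357e+04 rad/s.
Step 2 — Component impedances:
  R1: Z = R = 3320 Ω
  L: Z = jωL = j·8.357e+04·0.0266 = 0 + j2223 Ω
  C: Z = 1/(jωC) = -j/(ω·C) = 0 - j56.18 Ω
Step 3 — Parallel branch: L || C = 1/(1/L + 1/C) = 0 - j57.64 Ω.
Step 4 — Series with R1: Z_total = R1 + (L || C) = 3320 - j57.64 Ω = 3321∠-1.0° Ω.

Z = 3320 - j57.64 Ω = 3321∠-1.0° Ω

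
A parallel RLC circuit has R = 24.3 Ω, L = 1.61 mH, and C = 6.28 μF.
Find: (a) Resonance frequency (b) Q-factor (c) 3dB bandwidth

Step 1 — Resonance: ω₀ = 1/√(LC) = 1/√(0.00161·6.28e-06) = 9945 rad/s.
Step 2 — f₀ = ω₀/(2π) = 1583 Hz.
Step 3 — Parallel Q: Q = R/(ω₀L) = 24.3/(9945·0.00161) = 1.518.
Step 4 — Bandwidth: Δω = ω₀/Q = 6553 rad/s; BW = Δω/(2π) = 1043 Hz.

(a) f₀ = 1583 Hz  (b) Q = 1.518  (c) BW = 1043 Hz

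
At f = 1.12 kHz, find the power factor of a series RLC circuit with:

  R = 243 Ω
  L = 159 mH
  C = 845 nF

Step 1 — Angular frequency: ω = 2π·f = 2π·1120 = 7037 rad/s.
Step 2 — Component impedances:
  R: Z = R = 243 Ω
  L: Z = jωL = j·7037·0.159 = 0 + j1119 Ω
  C: Z = 1/(jωC) = -j/(ω·C) = 0 - j168.2 Ω
Step 3 — Series combination: Z_total = R + L + C = 243 + j950.7 Ω = 981.3∠75.7° Ω.
Step 4 — Power factor: PF = cos(φ) = Re(Z)/|Z| = 243/981.3 = 0.2476.
Step 5 — Type: Im(Z) = 950.7 ⇒ lagging (phase φ = 75.7°).

PF = 0.2476 (lagging, φ = 75.7°)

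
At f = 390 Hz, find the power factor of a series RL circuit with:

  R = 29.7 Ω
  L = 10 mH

Step 1 — Angular frequency: ω = 2π·f = 2π·390 = 2450 rad/s.
Step 2 — Component impedances:
  R: Z = R = 29.7 Ω
  L: Z = jωL = j·2450·0.01 = 0 + j24.5 Ω
Step 3 — Series combination: Z_total = R + L = 29.7 + j24.5 Ω = 38.5∠39.5° Ω.
Step 4 — Power factor: PF = cos(φ) = Re(Z)/|Z| = 29.7/38.504 = 0.7713.
Step 5 — Type: Im(Z) = 24.5 ⇒ lagging (phase φ = 39.5°).

PF = 0.7713 (lagging, φ = 39.5°)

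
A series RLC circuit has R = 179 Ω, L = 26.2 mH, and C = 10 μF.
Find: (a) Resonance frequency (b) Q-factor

Step 1 — Resonance condition Im(Z)=0 gives ω₀ = 1/√(LC).
Step 2 — ω₀ = 1/√(0.0262·1e-05) = 1954 rad/s.
Step 3 — f₀ = ω₀/(2π) = 310.9 Hz.
Step 4 — Series Q: Q = ω₀L/R = 1954·0.0262/179 = 0.286.

(a) f₀ = 310.9 Hz  (b) Q = 0.286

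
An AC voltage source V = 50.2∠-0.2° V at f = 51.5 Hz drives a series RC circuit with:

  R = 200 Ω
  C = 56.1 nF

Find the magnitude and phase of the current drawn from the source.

Step 1 — Angular frequency: ω = 2π·f = 2π·51.5 = 323.6 rad/s.
Step 2 — Component impedances:
  R: Z = R = 200 Ω
  C: Z = 1/(jωC) = -j/(ω·C) = 0 - j5.509e+04 Ω
Step 3 — Series combination: Z_total = R + C = 200 - j5.509e+04 Ω = 5.509e+04∠-89.8° Ω.
Step 4 — Source phasor: V = 50.2∠-0.2° V = 50.2 - j0.1752 V.
Step 5 — Ohm's law: I = V / Z_total = (50.2 - j0.1752) / (200 - j5.509e+04) = 6.489e-06 + j0.0009113 A.
Step 6 — Convert to polar: |I| = 0.0009113 A, ∠I = 89.6°.

I = 0.0009113∠89.6° A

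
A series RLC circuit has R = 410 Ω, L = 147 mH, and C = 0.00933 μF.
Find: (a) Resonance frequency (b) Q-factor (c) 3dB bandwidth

Step 1 — Resonance condition Im(Z)=0 gives ω₀ = 1/√(LC).
Step 2 — ω₀ = 1/√(0.147·9.33e-09) = 2.7e+04 rad/s.
Step 3 — f₀ = ω₀/(2π) = 4298 Hz.
Step 4 — Series Q: Q = ω₀L/R = 2.7e+04·0.147/410 = 9.681.
Step 5 — 3dB bandwidth: Δω = ω₀/Q = 2789 rad/s; BW = Δω/(2π) = 443.9 Hz.

(a) f₀ = 4298 Hz  (b) Q = 9.681  (c) BW = 443.9 Hz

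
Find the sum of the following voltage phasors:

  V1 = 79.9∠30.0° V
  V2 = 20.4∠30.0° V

Step 1 — Convert each phasor to rectangular form:
  V1 = 79.9·(cos(30.0°) + j·sin(30.0°)) = 69.2 + j39.95 V
  V2 = 20.4·(cos(30.0°) + j·sin(30.0°)) = 17.67 + j10.2 V
Step 2 — Sum components: V_total = 86.86 + j50.15 V.
Step 3 — Convert to polar: |V_total| = 100.3 V, ∠V_total = 30.0°.

V_total = 100.3∠30.0° V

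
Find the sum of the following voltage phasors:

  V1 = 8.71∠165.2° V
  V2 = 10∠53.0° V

Step 1 — Convert each phasor to rectangular form:
  V1 = 8.71·(cos(165.2°) + j·sin(165.2°)) = -8.421 + j2.225 V
  V2 = 10·(cos(53.0°) + j·sin(53.0°)) = 6.018 + j7.986 V
Step 2 — Sum components: V_total = -2.403 + j10.21 V.
Step 3 — Convert to polar: |V_total| = 10.49 V, ∠V_total = 103.2°.

V_total = 10.49∠103.2° V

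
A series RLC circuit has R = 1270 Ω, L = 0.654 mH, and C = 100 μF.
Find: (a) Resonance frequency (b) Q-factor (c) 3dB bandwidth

Step 1 — Resonance: ω₀ = 1/√(LC) = 1/√(0.000654·0.0001) = 3910 rad/s.
Step 2 — f₀ = ω₀/(2π) = 622.3 Hz.
Step 3 — Series Q: Q = ω₀L/R = 3910·0.000654/1270 = 0.002014.
Step 4 — Bandwidth: Δω = ω₀/Q = 1.942e+06 rad/s; BW = Δω/(2π) = 3.091e+05 Hz.

(a) f₀ = 622.3 Hz  (b) Q = 0.002014  (c) BW = 3.091e+05 Hz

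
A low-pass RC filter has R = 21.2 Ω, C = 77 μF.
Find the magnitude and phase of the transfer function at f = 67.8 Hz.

Step 1 — Angular frequency: ω = 2π·67.8 = 426 rad/s.
Step 2 — Transfer function: H(jω) = 1/(1 + jωRC).
Step 3 — Denominator: 1 + jωRC = 1 + j·426·21.2·7.7e-05 = 1 + j0.6954.
Step 4 — H = 0.674 - j0.4687.
Step 5 — Magnitude: |H| = 0.821 (-1.7 dB); phase: φ = -34.8°.

|H| = 0.821 (-1.7 dB), φ = -34.8°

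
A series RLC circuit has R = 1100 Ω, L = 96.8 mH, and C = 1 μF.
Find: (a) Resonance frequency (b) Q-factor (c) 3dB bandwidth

Step 1 — Resonance: ω₀ = 1/√(LC) = 1/√(0.0968·1e-06) = 3214 rad/s.
Step 2 — f₀ = ω₀/(2π) = 511.5 Hz.
Step 3 — Series Q: Q = ω₀L/R = 3214·0.0968/1100 = 0.2828.
Step 4 — Bandwidth: Δω = ω₀/Q = 1.136e+04 rad/s; BW = Δω/(2π) = 1809 Hz.

(a) f₀ = 511.5 Hz  (b) Q = 0.2828  (c) BW = 1809 Hz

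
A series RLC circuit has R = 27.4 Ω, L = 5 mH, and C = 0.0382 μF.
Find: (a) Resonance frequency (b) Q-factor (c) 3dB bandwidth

Step 1 — Resonance condition Im(Z)=0 gives ω₀ = 1/√(LC).
Step 2 — ω₀ = 1/√(0.005·3.82e-08) = 7.236e+04 rad/s.
Step 3 — f₀ = ω₀/(2π) = 1.152e+04 Hz.
Step 4 — Series Q: Q = ω₀L/R = 7.236e+04·0.005/27.4 = 13.2.
Step 5 — 3dB bandwidth: Δω = ω₀/Q = 5480 rad/s; BW = Δω/(2π) = 872.2 Hz.

(a) f₀ = 1.152e+04 Hz  (b) Q = 13.2  (c) BW = 872.2 Hz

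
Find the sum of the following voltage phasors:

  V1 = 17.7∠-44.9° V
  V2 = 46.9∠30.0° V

Step 1 — Convert each phasor to rectangular form:
  V1 = 17.7·(cos(-44.9°) + j·sin(-44.9°)) = 12.54 - j12.49 V
  V2 = 46.9·(cos(30.0°) + j·sin(30.0°)) = 40.62 + j23.45 V
Step 2 — Sum components: V_total = 53.15 + j10.96 V.
Step 3 — Convert to polar: |V_total| = 54.27 V, ∠V_total = 11.6°.

V_total = 54.27∠11.6° V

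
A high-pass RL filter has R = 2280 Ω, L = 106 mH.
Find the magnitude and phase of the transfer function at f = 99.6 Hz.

Step 1 — Angular frequency: ω = 2π·99.6 = 625.8 rad/s.
Step 2 — Transfer function: H(jω) = jωL/(R + jωL).
Step 3 — Numerator jωL = j·66.34; denominator R + jωL = 2280 + j66.34.
Step 4 — H = 0.0008458 + j0.02907.
Step 5 — Magnitude: |H| = 0.02908 (-30.7 dB); phase: φ = 88.3°.

|H| = 0.02908 (-30.7 dB), φ = 88.3°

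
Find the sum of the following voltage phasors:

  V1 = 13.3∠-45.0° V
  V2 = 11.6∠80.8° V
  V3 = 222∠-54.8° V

Step 1 — Convert each phasor to rectangular form:
  V1 = 13.3·(cos(-45.0°) + j·sin(-45.0°)) = 9.405 - j9.405 V
  V2 = 11.6·(cos(80.8°) + j·sin(80.8°)) = 1.855 + j11.45 V
  V3 = 222·(cos(-54.8°) + j·sin(-54.8°)) = 128 - j181.4 V
Step 2 — Sum components: V_total = 139.2 - j179.4 V.
Step 3 — Convert to polar: |V_total| = 227.1 V, ∠V_total = -52.2°.

V_total = 227.1∠-52.2° V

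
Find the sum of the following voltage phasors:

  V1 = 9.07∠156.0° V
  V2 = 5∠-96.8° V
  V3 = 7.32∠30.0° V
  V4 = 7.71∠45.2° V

Step 1 — Convert each phasor to rectangular form:
  V1 = 9.07·(cos(156.0°) + j·sin(156.0°)) = -8.286 + j3.689 V
  V2 = 5·(cos(-96.8°) + j·sin(-96.8°)) = -0.592 - j4.965 V
  V3 = 7.32·(cos(30.0°) + j·sin(30.0°)) = 6.339 + j3.66 V
  V4 = 7.71·(cos(45.2°) + j·sin(45.2°)) = 5.433 + j5.471 V
Step 2 — Sum components: V_total = 2.894 + j7.855 V.
Step 3 — Convert to polar: |V_total| = 8.371 V, ∠V_total = 69.8°.

V_total = 8.371∠69.8° V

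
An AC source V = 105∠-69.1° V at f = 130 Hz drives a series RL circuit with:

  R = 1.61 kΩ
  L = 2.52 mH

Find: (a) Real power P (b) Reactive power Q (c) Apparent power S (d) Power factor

Step 1 — Angular frequency: ω = 2π·f = 2π·130 = 816.8 rad/s.
Step 2 — Component impedances:
  R: Z = R = 1610 Ω
  L: Z = jωL = j·816.8·0.00252 = 0 + j2.058 Ω
Step 3 — Series combination: Z_total = R + L = 1610 + j2.058 Ω = 1610∠0.1° Ω.
Step 4 — Source phasor: V = 105∠-69.1° V = 37.46 - j98.09 V.
Step 5 — Current: I = V / Z = 0.02319 - j0.06096 A = 0.06522∠-69.2° A.
Step 6 — Complex power: S = V·I* = 6.848 + j0.008755 VA.
Step 7 — Real power: P = Re(S) = 6.848 W.
Step 8 — Reactive power: Q = Im(S) = 0.008755 VAR.
Step 9 — Apparent power: |S| = 6.848 VA.
Step 10 — Power factor: PF = P/|S| = 1 (lagging).

(a) P = 6.848 W  (b) Q = 0.008755 VAR  (c) S = 6.848 VA  (d) PF = 1 (lagging)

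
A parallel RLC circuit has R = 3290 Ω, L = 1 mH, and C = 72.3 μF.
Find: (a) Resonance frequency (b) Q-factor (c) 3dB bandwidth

Step 1 — Resonance: ω₀ = 1/√(LC) = 1/√(0.001·7.23e-05) = 3719 rad/s.
Step 2 — f₀ = ω₀/(2π) = 591.9 Hz.
Step 3 — Parallel Q: Q = R/(ω₀L) = 3290/(3719·0.001) = 884.6.
Step 4 — Bandwidth: Δω = ω₀/Q = 4.204 rad/s; BW = Δω/(2π) = 0.6691 Hz.

(a) f₀ = 591.9 Hz  (b) Q = 884.6  (c) BW = 0.6691 Hz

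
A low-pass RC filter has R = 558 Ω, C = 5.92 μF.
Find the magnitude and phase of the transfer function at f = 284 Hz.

Step 1 — Angular frequency: ω = 2π·284 = 1784 rad/s.
Step 2 — Transfer function: H(jω) = 1/(1 + jωRC).
Step 3 — Denominator: 1 + jωRC = 1 + j·1784·558·5.92e-06 = 1 + j5.895.
Step 4 — H = 0.02797 - j0.1649.
Step 5 — Magnitude: |H| = 0.1673 (-15.5 dB); phase: φ = -80.4°.

|H| = 0.1673 (-15.5 dB), φ = -80.4°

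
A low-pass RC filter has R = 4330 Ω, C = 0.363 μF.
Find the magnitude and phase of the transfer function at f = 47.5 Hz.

Step 1 — Angular frequency: ω = 2π·47.5 = 298.5 rad/s.
Step 2 — Transfer function: H(jω) = 1/(1 + jωRC).
Step 3 — Denominator: 1 + jωRC = 1 + j·298.5·4330·3.63e-07 = 1 + j0.4691.
Step 4 — H = 0.8196 - j0.3845.
Step 5 — Magnitude: |H| = 0.9053 (-0.9 dB); phase: φ = -25.1°.

|H| = 0.9053 (-0.9 dB), φ = -25.1°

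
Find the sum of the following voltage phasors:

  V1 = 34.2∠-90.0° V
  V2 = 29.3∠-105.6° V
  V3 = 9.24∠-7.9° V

Step 1 — Convert each phasor to rectangular form:
  V1 = 34.2·(cos(-90.0°) + j·sin(-90.0°)) = 0 - j34.2 V
  V2 = 29.3·(cos(-105.6°) + j·sin(-105.6°)) = -7.879 - j28.22 V
  V3 = 9.24·(cos(-7.9°) + j·sin(-7.9°)) = 9.152 - j1.27 V
Step 2 — Sum components: V_total = 1.273 - j63.69 V.
Step 3 — Convert to polar: |V_total| = 63.7 V, ∠V_total = -88.9°.

V_total = 63.7∠-88.9° V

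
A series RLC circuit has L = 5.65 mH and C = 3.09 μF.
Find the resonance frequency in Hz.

Step 1 — Resonance condition Im(Z)=0 gives ω₀ = 1/√(LC).
Step 2 — ω₀ = 1/√(0.00565·3.09e-06) = 7568 rad/s.
Step 3 — f₀ = ω₀/(2π) = 1205 Hz.

f₀ = 1205 Hz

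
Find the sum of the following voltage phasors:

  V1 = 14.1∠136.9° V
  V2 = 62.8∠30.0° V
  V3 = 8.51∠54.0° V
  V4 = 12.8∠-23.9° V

Step 1 — Convert each phasor to rectangular form:
  V1 = 14.1·(cos(136.9°) + j·sin(136.9°)) = -10.3 + j9.634 V
  V2 = 62.8·(cos(30.0°) + j·sin(30.0°)) = 54.39 + j31.4 V
  V3 = 8.51·(cos(54.0°) + j·sin(54.0°)) = 5.002 + j6.885 V
  V4 = 12.8·(cos(-23.9°) + j·sin(-23.9°)) = 11.7 - j5.186 V
Step 2 — Sum components: V_total = 60.8 + j42.73 V.
Step 3 — Convert to polar: |V_total| = 74.31 V, ∠V_total = 35.1°.

V_total = 74.31∠35.1° V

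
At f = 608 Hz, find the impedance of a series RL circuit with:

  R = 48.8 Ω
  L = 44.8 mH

Step 1 — Angular frequency: ω = 2π·f = 2π·608 = 3820 rad/s.
Step 2 — Component impedances:
  R: Z = R = 48.8 Ω
  L: Z = jωL = j·3820·0.0448 = 0 + j171.1 Ω
Step 3 — Series combination: Z_total = R + L = 48.8 + j171.1 Ω = 178∠74.1° Ω.

Z = 48.8 + j171.1 Ω = 178∠74.1° Ω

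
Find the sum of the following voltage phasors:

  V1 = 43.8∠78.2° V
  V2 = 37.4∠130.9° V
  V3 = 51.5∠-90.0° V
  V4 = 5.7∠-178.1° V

Step 1 — Convert each phasor to rectangular form:
  V1 = 43.8·(cos(78.2°) + j·sin(78.2°)) = 8.957 + j42.87 V
  V2 = 37.4·(cos(130.9°) + j·sin(130.9°)) = -24.49 + j28.27 V
  V3 = 51.5·(cos(-90.0°) + j·sin(-90.0°)) = 0 - j51.5 V
  V4 = 5.7·(cos(-178.1°) + j·sin(-178.1°)) = -5.697 - j0.189 V
Step 2 — Sum components: V_total = -21.23 + j19.45 V.
Step 3 — Convert to polar: |V_total| = 28.79 V, ∠V_total = 137.5°.

V_total = 28.79∠137.5° V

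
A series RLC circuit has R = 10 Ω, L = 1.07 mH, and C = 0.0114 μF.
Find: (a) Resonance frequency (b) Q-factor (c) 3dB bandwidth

Step 1 — Resonance: ω₀ = 1/√(LC) = 1/√(0.00107·1.14e-08) = 2.863e+05 rad/s.
Step 2 — f₀ = ω₀/(2π) = 4.557e+04 Hz.
Step 3 — Series Q: Q = ω₀L/R = 2.863e+05·0.00107/10 = 30.64.
Step 4 — Bandwidth: Δω = ω₀/Q = 9346 rad/s; BW = Δω/(2π) = 1487 Hz.

(a) f₀ = 4.557e+04 Hz  (b) Q = 30.64  (c) BW = 1487 Hz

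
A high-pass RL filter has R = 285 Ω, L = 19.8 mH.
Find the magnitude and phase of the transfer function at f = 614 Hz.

Step 1 — Angular frequency: ω = 2π·614 = 3858 rad/s.
Step 2 — Transfer function: H(jω) = jωL/(R + jωL).
Step 3 — Numerator jωL = j·76.39; denominator R + jωL = 285 + j76.39.
Step 4 — H = 0.06702 + j0.2501.
Step 5 — Magnitude: |H| = 0.2589 (-11.7 dB); phase: φ = 75.0°.

|H| = 0.2589 (-11.7 dB), φ = 75.0°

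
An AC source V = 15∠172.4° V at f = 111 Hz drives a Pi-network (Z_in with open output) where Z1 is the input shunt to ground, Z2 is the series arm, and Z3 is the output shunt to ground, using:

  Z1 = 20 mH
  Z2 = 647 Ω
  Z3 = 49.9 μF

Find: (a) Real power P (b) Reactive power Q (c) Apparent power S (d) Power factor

Step 1 — Angular frequency: ω = 2π·f = 2π·111 = 697.4 rad/s.
Step 2 — Component impedances:
  Z1: Z = jωL = j·697.4·0.02 = 0 + j13.95 Ω
  Z2: Z = R = 647 Ω
  Z3: Z = 1/(jωC) = -j/(ω·C) = 0 - j28.73 Ω
Step 3 — With open output, the series arm Z2 and the output shunt Z3 appear in series to ground: Z2 + Z3 = 647 - j28.73 Ω.
Step 4 — Parallel with input shunt Z1: Z_in = Z1 || (Z2 + Z3) = 0.3006 + j13.96 Ω = 13.96∠88.8° Ω.
Step 5 — Source phasor: V = 15∠172.4° V = -14.87 + j1.984 V.
Step 6 — Current: I = V / Z = 0.1192 + j1.068 A = 1.075∠83.6° A.
Step 7 — Complex power: S = V·I* = 0.3471 + j16.12 VA.
Step 8 — Real power: P = Re(S) = 0.3471 W.
Step 9 — Reactive power: Q = Im(S) = 16.12 VAR.
Step 10 — Apparent power: |S| = 16.12 VA.
Step 11 — Power factor: PF = P/|S| = 0.02153 (lagging).

(a) P = 0.3471 W  (b) Q = 16.12 VAR  (c) S = 16.12 VA  (d) PF = 0.02153 (lagging)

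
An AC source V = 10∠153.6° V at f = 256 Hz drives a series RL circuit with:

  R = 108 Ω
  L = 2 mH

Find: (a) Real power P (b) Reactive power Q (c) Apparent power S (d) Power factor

Step 1 — Angular frequency: ω = 2π·f = 2π·256 = 1608 rad/s.
Step 2 — Component impedances:
  R: Z = R = 108 Ω
  L: Z = jωL = j·1608·0.002 = 0 + j3.217 Ω
Step 3 — Series combination: Z_total = R + L = 108 + j3.217 Ω = 108∠1.7° Ω.
Step 4 — Source phasor: V = 10∠153.6° V = -8.957 + j4.446 V.
Step 5 — Current: I = V / Z = -0.08164 + j0.0436 A = 0.09255∠151.9° A.
Step 6 — Complex power: S = V·I* = 0.9251 + j0.02756 VA.
Step 7 — Real power: P = Re(S) = 0.9251 W.
Step 8 — Reactive power: Q = Im(S) = 0.02756 VAR.
Step 9 — Apparent power: |S| = 0.9255 VA.
Step 10 — Power factor: PF = P/|S| = 0.9996 (lagging).

(a) P = 0.9251 W  (b) Q = 0.02756 VAR  (c) S = 0.9255 VA  (d) PF = 0.9996 (lagging)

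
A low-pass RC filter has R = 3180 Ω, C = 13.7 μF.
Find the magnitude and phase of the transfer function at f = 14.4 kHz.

Step 1 — Angular frequency: ω = 2π·1.44e+04 = 9.048e+04 rad/s.
Step 2 — Transfer function: H(jω) = 1/(1 + jωRC).
Step 3 — Denominator: 1 + jωRC = 1 + j·9.048e+04·3180·1.37e-05 = 1 + j3942.
Step 4 — H = 6.436e-08 - j0.0002537.
Step 5 — Magnitude: |H| = 0.0002537 (-71.9 dB); phase: φ = -90.0°.

|H| = 0.0002537 (-71.9 dB), φ = -90.0°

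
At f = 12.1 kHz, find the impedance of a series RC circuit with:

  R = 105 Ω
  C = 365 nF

Step 1 — Angular frequency: ω = 2π·f = 2π·1.21e+04 = 7.603e+04 rad/s.
Step 2 — Component impedances:
  R: Z = R = 105 Ω
  C: Z = 1/(jωC) = -j/(ω·C) = 0 - j36.04 Ω
Step 3 — Series combination: Z_total = R + C = 105 - j36.04 Ω = 111∠-18.9° Ω.

Z = 105 - j36.04 Ω = 111∠-18.9° Ω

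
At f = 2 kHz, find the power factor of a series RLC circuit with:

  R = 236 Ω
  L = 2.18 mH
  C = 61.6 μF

Step 1 — Angular frequency: ω = 2π·f = 2π·2000 = 1.257e+04 rad/s.
Step 2 — Component impedances:
  R: Z = R = 236 Ω
  L: Z = jωL = j·1.257e+04·0.00218 = 0 + j27.39 Ω
  C: Z = 1/(jωC) = -j/(ω·C) = 0 - j1.292 Ω
Step 3 — Series combination: Z_total = R + L + C = 236 + j26.1 Ω = 237.4∠6.3° Ω.
Step 4 — Power factor: PF = cos(φ) = Re(Z)/|Z| = 236/237.44 = 0.9939.
Step 5 — Type: Im(Z) = 26.1 ⇒ lagging (phase φ = 6.3°).

PF = 0.9939 (lagging, φ = 6.3°)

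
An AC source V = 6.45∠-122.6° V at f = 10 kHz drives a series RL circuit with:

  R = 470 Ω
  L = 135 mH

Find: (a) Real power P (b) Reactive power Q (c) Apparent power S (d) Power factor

Step 1 — Angular frequency: ω = 2π·f = 2π·1e+04 = 6.283e+04 rad/s.
Step 2 — Component impedances:
  R: Z = R = 470 Ω
  L: Z = jωL = j·6.283e+04·0.135 = 0 + j8482 Ω
Step 3 — Series combination: Z_total = R + L = 470 + j8482 Ω = 8495∠86.8° Ω.
Step 4 — Source phasor: V = 6.45∠-122.6° V = -3.475 - j5.434 V.
Step 5 — Current: I = V / Z = -0.0006613 + j0.000373 A = 0.0007592∠150.6° A.
Step 6 — Complex power: S = V·I* = 0.0002709 + j0.00489 VA.
Step 7 — Real power: P = Re(S) = 0.0002709 W.
Step 8 — Reactive power: Q = Im(S) = 0.00489 VAR.
Step 9 — Apparent power: |S| = 0.004897 VA.
Step 10 — Power factor: PF = P/|S| = 0.05532 (lagging).

(a) P = 0.0002709 W  (b) Q = 0.00489 VAR  (c) S = 0.004897 VA  (d) PF = 0.05532 (lagging)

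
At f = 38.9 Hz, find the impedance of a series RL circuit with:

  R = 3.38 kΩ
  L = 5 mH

Step 1 — Angular frequency: ω = 2π·f = 2π·38.9 = 244.4 rad/s.
Step 2 — Component impedances:
  R: Z = R = 3380 Ω
  L: Z = jωL = j·244.4·0.005 = 0 + j1.222 Ω
Step 3 — Series combination: Z_total = R + L = 3380 + j1.222 Ω = 3380∠0.0° Ω.

Z = 3380 + j1.222 Ω = 3380∠0.0° Ω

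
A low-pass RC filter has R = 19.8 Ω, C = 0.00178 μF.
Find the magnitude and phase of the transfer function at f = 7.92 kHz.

Step 1 — Angular frequency: ω = 2π·7920 = 4.976e+04 rad/s.
Step 2 — Transfer function: H(jω) = 1/(1 + jωRC).
Step 3 — Denominator: 1 + jωRC = 1 + j·4.976e+04·19.8·1.78e-09 = 1 + j0.001754.
Step 4 — H = 1 - j0.001754.
Step 5 — Magnitude: |H| = 1 (-0.0 dB); phase: φ = -0.1°.

|H| = 1 (-0.0 dB), φ = -0.1°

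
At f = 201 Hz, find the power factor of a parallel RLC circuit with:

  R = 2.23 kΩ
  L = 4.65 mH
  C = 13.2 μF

Step 1 — Angular frequency: ω = 2π·f = 2π·201 = 1263 rad/s.
Step 2 — Component impedances:
  R: Z = R = 2230 Ω
  L: Z = jωL = j·1263·0.00465 = 0 + j5.873 Ω
  C: Z = 1/(jωC) = -j/(ω·C) = 0 - j59.99 Ω
Step 3 — Parallel combination: 1/Z_total = 1/R + 1/L + 1/C; Z_total = 0.019 + j6.51 Ω = 6.51∠89.8° Ω.
Step 4 — Power factor: PF = cos(φ) = Re(Z)/|Z| = 0.019/6.51 = 0.002919.
Step 5 — Type: Im(Z) = 6.51 ⇒ lagging (phase φ = 89.8°).

PF = 0.002919 (lagging, φ = 89.8°)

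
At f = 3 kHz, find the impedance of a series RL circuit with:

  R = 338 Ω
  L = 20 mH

Step 1 — Angular frequency: ω = 2π·f = 2π·3000 = 1.885e+04 rad/s.
Step 2 — Component impedances:
  R: Z = R = 338 Ω
  L: Z = jωL = j·1.885e+04·0.02 = 0 + j377 Ω
Step 3 — Series combination: Z_total = R + L = 338 + j377 Ω = 506.3∠48.1° Ω.

Z = 338 + j377 Ω = 506.3∠48.1° Ω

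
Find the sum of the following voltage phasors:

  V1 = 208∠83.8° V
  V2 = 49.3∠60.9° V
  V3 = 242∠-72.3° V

Step 1 — Convert each phasor to rectangular form:
  V1 = 208·(cos(83.8°) + j·sin(83.8°)) = 22.46 + j206.8 V
  V2 = 49.3·(cos(60.9°) + j·sin(60.9°)) = 23.98 + j43.08 V
  V3 = 242·(cos(-72.3°) + j·sin(-72.3°)) = 73.58 - j230.5 V
Step 2 — Sum components: V_total = 120 + j19.32 V.
Step 3 — Convert to polar: |V_total| = 121.6 V, ∠V_total = 9.1°.

V_total = 121.6∠9.1° V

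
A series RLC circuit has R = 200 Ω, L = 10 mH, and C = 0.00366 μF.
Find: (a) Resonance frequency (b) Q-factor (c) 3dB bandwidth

Step 1 — Resonance: ω₀ = 1/√(LC) = 1/√(0.01·3.66e-09) = 1.653e+05 rad/s.
Step 2 — f₀ = ω₀/(2π) = 2.631e+04 Hz.
Step 3 — Series Q: Q = ω₀L/R = 1.653e+05·0.01/200 = 8.265.
Step 4 — Bandwidth: Δω = ω₀/Q = 2e+04 rad/s; BW = Δω/(2π) = 3183 Hz.

(a) f₀ = 2.631e+04 Hz  (b) Q = 8.265  (c) BW = 3183 Hz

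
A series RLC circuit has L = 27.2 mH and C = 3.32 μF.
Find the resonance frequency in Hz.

Step 1 — Resonance condition Im(Z)=0 gives ω₀ = 1/√(LC).
Step 2 — ω₀ = 1/√(0.0272·3.32e-06) = 3328 rad/s.
Step 3 — f₀ = ω₀/(2π) = 529.6 Hz.

f₀ = 529.6 Hz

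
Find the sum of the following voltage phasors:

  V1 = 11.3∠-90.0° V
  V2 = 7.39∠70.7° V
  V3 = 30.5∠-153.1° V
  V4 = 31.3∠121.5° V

Step 1 — Convert each phasor to rectangular form:
  V1 = 11.3·(cos(-90.0°) + j·sin(-90.0°)) = 0 - j11.3 V
  V2 = 7.39·(cos(70.7°) + j·sin(70.7°)) = 2.443 + j6.975 V
  V3 = 30.5·(cos(-153.1°) + j·sin(-153.1°)) = -27.2 - j13.8 V
  V4 = 31.3·(cos(121.5°) + j·sin(121.5°)) = -16.35 + j26.69 V
Step 2 — Sum components: V_total = -41.11 + j8.563 V.
Step 3 — Convert to polar: |V_total| = 41.99 V, ∠V_total = 168.2°.

V_total = 41.99∠168.2° V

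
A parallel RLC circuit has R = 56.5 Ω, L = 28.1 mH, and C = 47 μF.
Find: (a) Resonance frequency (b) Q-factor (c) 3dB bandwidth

Step 1 — Resonance: ω₀ = 1/√(LC) = 1/√(0.0281·4.7e-05) = 870.2 rad/s.
Step 2 — f₀ = ω₀/(2π) = 138.5 Hz.
Step 3 — Parallel Q: Q = R/(ω₀L) = 56.5/(870.2·0.0281) = 2.311.
Step 4 — Bandwidth: Δω = ω₀/Q = 376.6 rad/s; BW = Δω/(2π) = 59.93 Hz.

(a) f₀ = 138.5 Hz  (b) Q = 2.311  (c) BW = 59.93 Hz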